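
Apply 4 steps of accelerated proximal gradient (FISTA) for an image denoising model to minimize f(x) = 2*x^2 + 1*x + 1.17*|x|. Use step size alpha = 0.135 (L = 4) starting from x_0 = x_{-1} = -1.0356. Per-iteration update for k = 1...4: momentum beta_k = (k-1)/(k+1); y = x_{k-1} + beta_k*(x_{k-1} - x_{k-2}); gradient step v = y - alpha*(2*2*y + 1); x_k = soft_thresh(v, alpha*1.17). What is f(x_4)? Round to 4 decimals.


FISTA on f(x) = 2*x^2 + 1*x + 1.17*|x|
L = 4, alpha = 0.135
Iteration 1: beta = 0.0, y = -1.0356 + 0.0*(-1.0356 + 1.0356) = -1.0356
  grad(y) = -3.1424, v = y - alpha*grad = -0.6114
  prox(v) = soft_thresh(-0.6114, 0.158) = -0.4534
Iteration 2: beta = 0.3333, y = -0.4534 + 0.3333*(-0.4534 + 1.0356) = -0.2594
  grad(y) = -0.0375, v = y - alpha*grad = -0.2543
  prox(v) = soft_thresh(-0.2543, 0.158) = -0.0964
Iteration 3: beta = 0.5, y = -0.0964 + 0.5*(-0.0964 + 0.4534) = 0.0822
  grad(y) = 1.3287, v = y - alpha*grad = -0.0972
  prox(v) = soft_thresh(-0.0972, 0.158) = 0.0
Iteration 4: beta = 0.6, y = 0.0 + 0.6*(0.0 + 0.0964) = 0.0578
  grad(y) = 1.2313, v = y - alpha*grad = -0.1084
  prox(v) = soft_thresh(-0.1084, 0.158) = 0.0
f(x_4) = 2*0.0^2 + 1*0.0 + 1.17*|0.0| = 0.0


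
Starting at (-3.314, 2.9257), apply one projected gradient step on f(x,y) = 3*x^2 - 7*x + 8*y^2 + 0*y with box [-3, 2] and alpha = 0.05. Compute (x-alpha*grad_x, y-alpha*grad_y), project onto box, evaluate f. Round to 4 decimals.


Step 1: Compute gradient at (-3.314, 2.9257).
grad_x = 2*3*-3.314 - 7 = -26.884
grad_y = 2*8*2.9257 + 0 = 46.8112
Step 2: Gradient step.
x_raw = -3.314 - 0.05*-26.884 = -1.9698
y_raw = 2.9257 - 0.05*46.8112 = 0.5851
Step 3: Project onto [-3, 2].
x_proj = clip(-1.9698) = -1.9698
y_proj = clip(0.5851) = 0.5851
Step 4: Evaluate f.
f(-1.9698, 0.5851) = 28.168


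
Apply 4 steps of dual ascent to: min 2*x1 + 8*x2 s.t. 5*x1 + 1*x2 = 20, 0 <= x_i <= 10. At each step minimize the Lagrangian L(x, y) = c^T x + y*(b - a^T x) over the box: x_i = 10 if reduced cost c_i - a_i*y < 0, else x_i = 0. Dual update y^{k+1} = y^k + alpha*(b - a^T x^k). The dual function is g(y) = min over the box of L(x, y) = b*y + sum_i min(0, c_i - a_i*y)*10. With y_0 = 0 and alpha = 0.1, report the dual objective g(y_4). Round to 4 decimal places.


Dual ascent for LP: min 2*x1 + 8*x2, 5*x1 + 1*x2 = 20, 0 <= x_i <= 10
Step 1: y^k = 0.0, reduced costs: (2.0, 8.0)
  x^k = (0.0, 0.0), subgradient = b - a^T x = 20.0
  y^{k+1} = 0.0 + 0.1*20.0 = 2.0
Step 2: y^k = 2.0, reduced costs: (-8.0, 6.0)
  x^k = (10.0, 0.0), subgradient = b - a^T x = -30.0
  y^{k+1} = 2.0 + 0.1*-30.0 = -1.0
Step 3: y^k = -1.0, reduced costs: (7.0, 9.0)
  x^k = (0.0, 0.0), subgradient = b - a^T x = 20.0
  y^{k+1} = -1.0 + 0.1*20.0 = 1.0
Step 4: y^k = 1.0, reduced costs: (-3.0, 7.0)
  x^k = (10.0, 0.0), subgradient = b - a^T x = -30.0
  y^{k+1} = 1.0 + 0.1*-30.0 = -2.0
Dual objective at y_4 = -2.0: reduced costs (12.0, 10.0), box minimizer x = (0.0, 0.0)
g(y_4) = b*y + (c1 - a1*y)*x1 + (c2 - a2*y)*x2 = 20*(-2.0) + 12.0*0.0 + 10.0*0.0 = -40.0 + 0.0 + 0.0 = -40.0


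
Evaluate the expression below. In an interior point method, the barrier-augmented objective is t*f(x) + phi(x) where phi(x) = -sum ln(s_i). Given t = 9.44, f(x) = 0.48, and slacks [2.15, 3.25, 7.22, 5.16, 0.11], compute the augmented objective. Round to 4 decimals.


Step 1: Compute log-barrier.
ln values: [0.7655, 1.1787, 1.9769, 1.6409, -2.2073]
phi = -(0.7655 + 1.1787 + 1.9769 + 1.6409 - 2.2073) = -3.3546
Step 2: Compute augmented objective.
t*f(x) = 9.44*0.48 = 4.5312
Total = 4.5312 - 3.3546 = 1.1766


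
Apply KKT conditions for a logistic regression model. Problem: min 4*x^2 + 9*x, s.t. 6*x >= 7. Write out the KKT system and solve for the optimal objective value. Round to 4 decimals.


Step 1: Try lambda = 0 (constraint inactive).
x_unc = -9/(2*4) = -1.125
Check: 6*-1.125 = -6.75 < 7 -- violated!
Step 2: Constraint must be active: 6*x = 7
x* = 7/6 = 1.1667 (rounded; the exact value 7/6 is used below)
lambda = (2*4*(7/6) + 9)/6 = 3.0556
Step 3: Compute optimal value.
f(x*) = 4*(7/6)^2 + 9*(7/6) = 15.9444


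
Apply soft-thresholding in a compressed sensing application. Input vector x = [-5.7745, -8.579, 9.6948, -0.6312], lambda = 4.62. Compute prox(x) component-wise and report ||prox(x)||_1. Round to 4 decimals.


Soft-thresholding with lambda = 4.62:
prox(-5.7745) = sign(-5.7745)*max(|-5.7745| - 4.62, 0) = -1.1545
prox(-8.579) = sign(-8.579)*max(|-8.579| - 4.62, 0) = -3.959
prox(9.6948) = sign(9.6948)*max(|9.6948| - 4.62, 0) = 5.0748
prox(-0.6312) = sign(-0.6312)*max(|-0.6312| - 4.62, 0) = 0.0
prox(x) = [-1.1545, -3.959, 5.0748, 0.0]
||prox(x)||_1 = 1.1545 + 3.959 + 5.0748 + 0.0 = 10.1883


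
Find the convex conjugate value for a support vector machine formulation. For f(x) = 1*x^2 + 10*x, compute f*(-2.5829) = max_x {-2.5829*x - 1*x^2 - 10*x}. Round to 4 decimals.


f*(y) = sup_x {y*x - a*x^2 - b*x} = sup_x {(y-b)*x - a*x^2}
FOC: (y - b) - 2a*x = 0 => x* = (y - b)/(2a)
x* = (-2.5829 - 10)/(2*1) = -6.2915
f*(-2.5829) = (y-b)^2/(4a) = (-2.5829 - 10)^2/(4*1)
= 158.3294/4 = 39.5823


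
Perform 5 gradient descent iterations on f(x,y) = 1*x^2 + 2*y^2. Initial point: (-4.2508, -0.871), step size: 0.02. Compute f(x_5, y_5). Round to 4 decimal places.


Gradient descent on f(x,y) = 1*x^2 + 2*y^2.
Starting point: (-4.2508, -0.871), alpha = 0.02
Step 1: grad_x = 2*1*-4.2508 = -8.5016, grad_y = 2*2*-0.871 = -3.484
  x_1 = -4.2508 - 0.02*-8.5016 = -4.0808
  y_1 = -0.871 - 0.02*-3.484 = -0.8013
Step 2: grad_x = 2*1*-4.0808 = -8.1615, grad_y = 2*2*-0.8013 = -3.2053
  x_2 = -4.0808 - 0.02*-8.1615 = -3.9175
  y_2 = -0.8013 - 0.02*-3.2053 = -0.7372
Step 3: grad_x = 2*1*-3.9175 = -7.8351, grad_y = 2*2*-0.7372 = -2.9489
  x_3 = -3.9175 - 0.02*-7.8351 = -3.7608
  y_3 = -0.7372 - 0.02*-2.9489 = -0.6782
Step 4: grad_x = 2*1*-3.7608 = -7.5217, grad_y = 2*2*-0.6782 = -2.7129
  x_4 = -3.7608 - 0.02*-7.5217 = -3.6104
  y_4 = -0.6782 - 0.02*-2.7129 = -0.624
Step 5: grad_x = 2*1*-3.6104 = -7.2208, grad_y = 2*2*-0.624 = -2.4959
  x_5 = -3.6104 - 0.02*-7.2208 = -3.466
  y_5 = -0.624 - 0.02*-2.4959 = -0.5741
f(-3.466, -0.5741) = 1*(-3.466)^2 + 2*(-0.5741)^2 = 12.6722


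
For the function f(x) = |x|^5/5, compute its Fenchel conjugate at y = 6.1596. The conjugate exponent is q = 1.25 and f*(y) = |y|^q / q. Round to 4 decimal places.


The conjugate exponent q satisfies 1/p + 1/q = 1.
p = 5, so q = 5/(5 - 1) = 1.25
|y|^q = 6.1596^1.25 = 9.7038
f*(6.1596) = 9.7038 / 1.25 = 7.763


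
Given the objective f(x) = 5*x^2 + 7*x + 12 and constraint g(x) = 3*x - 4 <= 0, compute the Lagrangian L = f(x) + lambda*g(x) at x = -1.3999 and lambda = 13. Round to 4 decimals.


Step 1: Evaluate f(x).
f(-1.3999) = 5*(-1.3999)^2 + 7*(-1.3999) + 12 = 11.9993
Step 2: Evaluate g(x).
g(-1.3999) = 3*-1.3999 - 4 = -8.1997
Step 3: Compute Lagrangian.
L = 11.9993 + 13*-8.1997 = -94.5968


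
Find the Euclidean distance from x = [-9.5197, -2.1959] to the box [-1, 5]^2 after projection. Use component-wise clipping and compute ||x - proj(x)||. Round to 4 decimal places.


Project each component onto [-1, 5].
clip(-9.5197) = -1.0, clip(-2.1959) = -1.0
Projection = [-1.0, -1.0]
Squared diffs: [72.5853, 1.4302]
Distance = sqrt(74.0155) = 8.6032


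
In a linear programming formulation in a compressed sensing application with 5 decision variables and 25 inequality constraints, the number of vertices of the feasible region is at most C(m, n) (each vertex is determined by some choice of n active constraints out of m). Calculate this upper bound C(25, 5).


Each vertex corresponds to some choice of n active constraints out of m, so the number of vertices is at most C(m, n) = m! / (n!(m-n)!).
m = 25, n = 5
Numerator: 25 * 24 * 23 * 22 * 21
Denominator: 5! = 120
C(25, 5) = 53130


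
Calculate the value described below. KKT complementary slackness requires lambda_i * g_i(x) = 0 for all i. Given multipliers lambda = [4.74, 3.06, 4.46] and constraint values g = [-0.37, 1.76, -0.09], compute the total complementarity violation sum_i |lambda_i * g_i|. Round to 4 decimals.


KKT complementary slackness check:
lambda_1 * g_1 = 4.74 * -0.37 = -1.7538
lambda_2 * g_2 = 3.06 * 1.76 = 5.3856
lambda_3 * g_3 = 4.46 * -0.09 = -0.4014
Total violation = 1.7538 + 5.3856 + 0.4014 = 7.5408


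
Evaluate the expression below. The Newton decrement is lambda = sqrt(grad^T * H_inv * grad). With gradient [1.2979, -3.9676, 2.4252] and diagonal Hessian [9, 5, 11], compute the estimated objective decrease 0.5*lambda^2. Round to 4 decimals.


Step 1: H is diagonal, so H^(-1) * g = [0.1442, -0.7935, 0.2205].
Step 2: g^T H^(-1) g = sum_i g_i^2 / H_ii
  = (1.2979)^2/9 + (-3.9676)^2/5 + (2.4252)^2/11
  = 0.1872 + 3.1484 + 0.5347 = 3.8702
Step 3: Objective decrease = 0.5 * g^T H^(-1) g = 1.9351


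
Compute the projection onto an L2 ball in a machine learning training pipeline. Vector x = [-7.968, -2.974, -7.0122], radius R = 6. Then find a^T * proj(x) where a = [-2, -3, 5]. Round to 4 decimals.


Step 1: Compute ||x|| (intermediates to 6 decimals).
||x|| = sqrt((-7.968)^2 + (-2.974)^2 + (-7.0122)^2) = 11.022915
Step 2: Project.
Since ||x|| > R, scale = R/||x|| = 6/11.022915 = 0.544321, proj(x) = scale * x
proj(x) = [-4.33715, -1.618811, -3.816888]
Step 3: Dot product.
a^T * proj(x) = -2*(-4.33715) - 3*(-1.618811) + 5*(-3.816888) = -5.5537


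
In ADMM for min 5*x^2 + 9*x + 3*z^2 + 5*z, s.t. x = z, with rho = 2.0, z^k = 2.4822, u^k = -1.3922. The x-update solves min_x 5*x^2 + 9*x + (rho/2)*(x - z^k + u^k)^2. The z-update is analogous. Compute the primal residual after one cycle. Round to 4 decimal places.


ADMM iteration with rho = 2.0, z^k = 2.4822, u^k = -1.3922
Step 1: x-update.
Minimize 5*x^2 + 9*x + (2.0/2)*(x - 2.4822 - 1.3922)^2
FOC: (2*5 + 2.0)*x = -9 + 2.0*(2.4822 + 1.3922)
x^{k+1} = -0.1043
Step 2: z-update.
Minimize 3*z^2 + 5*z + (2.0/2)*(-0.1043 - z - 1.3922)^2
FOC: (2*3 + 2.0)*z = -5 + 2.0*(-0.1043 - 1.3922)
z^{k+1} = -0.9991
Step 3: u-update.
u^{k+1} = -1.3922 - 0.1043 + 0.9991 = -0.4974
Step 4: Primal residual = |-0.1043 + 0.9991| = 0.8949


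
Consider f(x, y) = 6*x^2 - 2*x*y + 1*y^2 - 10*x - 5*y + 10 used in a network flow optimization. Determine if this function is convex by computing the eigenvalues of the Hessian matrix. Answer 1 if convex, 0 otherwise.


The Hessian of f(x,y) = 6*x^2 - 2*x*y + 1*y^2 - 10*x - 5*y + 10 is:
H = [[12, -2], [-2, 2]]
Trace = 12 + 2 = 14
Determinant = 12*2 - (-2)^2 = 20
Discriminant = (14)^2 - 4*20 = 116.0
Eigenvalues: lambda_1 = 1.6148, lambda_2 = 12.3852
The function is convex.

1


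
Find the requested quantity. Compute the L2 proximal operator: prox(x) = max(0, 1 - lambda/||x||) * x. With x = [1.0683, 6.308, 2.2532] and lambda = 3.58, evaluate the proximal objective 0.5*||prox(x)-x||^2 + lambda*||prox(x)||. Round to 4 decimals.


Step 1: Compute ||x||.
||x|| = 6.783
Step 2: Compute scaling factor.
scale = max(0, 1 - 3.58/6.783) = 0.4722
Step 3: prox(x) = [0.5045, 2.9787, 1.064]
||prox(x)|| = 3.203
Step 4: Proximal objective.
0.5*||prox-x||^2 = 6.4082
lambda*||prox|| = 11.4667
Total = 17.8749


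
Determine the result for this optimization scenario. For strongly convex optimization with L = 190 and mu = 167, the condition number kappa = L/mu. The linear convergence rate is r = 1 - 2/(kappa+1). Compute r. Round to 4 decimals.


Step 1: Compute the condition number.
kappa = L/mu = 190/167 = 1.1377
Step 2: Compute the convergence rate.
r = 1 - 2/(kappa + 1) = 1 - 2*mu/(L + mu) = (L - mu)/(L + mu) = 23/357 = 0.0644


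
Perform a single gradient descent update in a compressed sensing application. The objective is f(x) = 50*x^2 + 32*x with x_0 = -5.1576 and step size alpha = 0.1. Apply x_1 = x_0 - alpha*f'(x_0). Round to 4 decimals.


We compute the gradient at x_0 and apply the update.
f'(x) = 100*x + 32
f'(-5.1576) = 100*-5.1576 + 32 = -483.76
x_1 = -5.1576 - 0.1*-483.76 = 43.2184


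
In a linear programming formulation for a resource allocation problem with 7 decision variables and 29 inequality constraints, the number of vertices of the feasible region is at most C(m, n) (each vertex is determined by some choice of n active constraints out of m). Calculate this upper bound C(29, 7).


Each vertex corresponds to some choice of n active constraints out of m, so the number of vertices is at most C(m, n) = m! / (n!(m-n)!).
m = 29, n = 7
Numerator: 29 * 28 * 27 * 26 * 25 * 24 * 23
Denominator: 7! = 5040
C(29, 7) = 1560780


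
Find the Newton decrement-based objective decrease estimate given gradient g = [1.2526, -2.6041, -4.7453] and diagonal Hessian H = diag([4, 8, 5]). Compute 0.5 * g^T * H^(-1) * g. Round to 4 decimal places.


Step 1: H is diagonal, so H^(-1) * g = [0.3132, -0.3255, -0.9491].
Step 2: g^T H^(-1) g = sum_i g_i^2 / H_ii
  = (1.2526)^2/4 + (-2.6041)^2/8 + (-4.7453)^2/5
  = 0.3923 + 0.8477 + 4.5036 = 5.7435
Step 3: Objective decrease = 0.5 * g^T H^(-1) g = 2.8717


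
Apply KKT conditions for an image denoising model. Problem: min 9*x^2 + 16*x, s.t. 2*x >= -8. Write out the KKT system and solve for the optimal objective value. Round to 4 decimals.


Step 1: Try lambda = 0 (constraint inactive).
Stationarity: 2*9*x + 16 = 0
x* = -16/(2*9) = -8/9 = -0.8889 (rounded; the exact value -8/9 is used below)
Check constraint: 2*-0.8889 = -1.7778 >= -8 -- satisfied.
Step 2: Compute optimal value.
f(x*) = 9*(-8/9)^2 + 16*(-8/9) = -7.1111


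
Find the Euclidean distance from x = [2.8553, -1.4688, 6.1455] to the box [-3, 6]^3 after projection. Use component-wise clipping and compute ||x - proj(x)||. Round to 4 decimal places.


Project each component onto [-3, 6].
clip(2.8553) = 2.8553, clip(-1.4688) = -1.4688, clip(6.1455) = 6.0
Projection = [2.8553, -1.4688, 6.0]
Squared diffs: [0.0, 0.0, 0.0212]
Distance = sqrt(0.0212) = 0.1455


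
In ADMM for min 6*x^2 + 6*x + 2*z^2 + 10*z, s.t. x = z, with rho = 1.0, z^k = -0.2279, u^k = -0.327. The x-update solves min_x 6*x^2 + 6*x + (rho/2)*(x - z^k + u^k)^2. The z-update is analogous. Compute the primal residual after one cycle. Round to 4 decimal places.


ADMM iteration with rho = 1.0, z^k = -0.2279, u^k = -0.327
Step 1: x-update.
Minimize 6*x^2 + 6*x + (1.0/2)*(x + 0.2279 - 0.327)^2
FOC: (2*6 + 1.0)*x = -6 + 1.0*(-0.2279 + 0.327)
x^{k+1} = -0.4539
Step 2: z-update.
Minimize 2*z^2 + 10*z + (1.0/2)*(-0.4539 - z - 0.327)^2
FOC: (2*2 + 1.0)*z = -10 + 1.0*(-0.4539 - 0.327)
z^{k+1} = -2.1562
Step 3: u-update.
u^{k+1} = -0.327 - 0.4539 + 2.1562 = 1.3753
Step 4: Primal residual = |-0.4539 + 2.1562| = 1.7023


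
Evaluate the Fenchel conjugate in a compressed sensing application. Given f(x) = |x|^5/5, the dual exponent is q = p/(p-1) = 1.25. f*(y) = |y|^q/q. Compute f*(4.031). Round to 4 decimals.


The conjugate exponent q satisfies 1/p + 1/q = 1.
p = 5, so q = 5/(5 - 1) = 1.25
|y|^q = 4.031^1.25 = 5.7117
f*(4.031) = 5.7117 / 1.25 = 4.5694


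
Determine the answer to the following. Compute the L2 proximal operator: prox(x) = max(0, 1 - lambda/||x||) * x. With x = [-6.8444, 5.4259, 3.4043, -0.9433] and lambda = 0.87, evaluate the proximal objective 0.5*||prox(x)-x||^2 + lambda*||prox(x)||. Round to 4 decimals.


Step 1: Compute ||x||.
||x|| = 9.4215
Step 2: Compute scaling factor.
scale = max(0, 1 - 0.87/9.4215) = 0.9077
Step 3: prox(x) = [-6.2124, 4.9249, 3.0899, -0.8562]
||prox(x)|| = 8.5515
Step 4: Proximal objective.
0.5*||prox-x||^2 = 0.3785
lambda*||prox|| = 7.4398
Total = 7.8183


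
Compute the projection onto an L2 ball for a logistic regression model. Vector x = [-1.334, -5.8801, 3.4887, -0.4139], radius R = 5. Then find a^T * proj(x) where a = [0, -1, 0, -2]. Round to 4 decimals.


Step 1: Compute ||x|| (intermediates to 6 decimals).
||x|| = sqrt((-1.334)^2 + (-5.8801)^2 + 3.4887^2 + (-0.4139)^2) = 6.978357
Step 2: Project.
Since ||x|| > R, scale = R/||x|| = 5/6.978357 = 0.716501, proj(x) = scale * x
proj(x) = [-0.955812, -4.213098, 2.499657, -0.29656]
Step 3: Dot product.
a^T * proj(x) = 0*(-0.955812) - 1*(-4.213098) + 0*2.499657 - 2*(-0.29656) = 4.8062


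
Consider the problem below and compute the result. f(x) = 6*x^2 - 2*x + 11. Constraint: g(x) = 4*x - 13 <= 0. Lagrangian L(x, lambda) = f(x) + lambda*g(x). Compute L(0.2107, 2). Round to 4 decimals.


Step 1: Evaluate f(x).
f(0.2107) = 6*0.2107^2 - 2*0.2107 + 11 = 10.845
Step 2: Evaluate g(x).
g(0.2107) = 4*0.2107 - 13 = -12.1572
Step 3: Compute Lagrangian.
L = 10.845 + 2*-12.1572 = -13.4694


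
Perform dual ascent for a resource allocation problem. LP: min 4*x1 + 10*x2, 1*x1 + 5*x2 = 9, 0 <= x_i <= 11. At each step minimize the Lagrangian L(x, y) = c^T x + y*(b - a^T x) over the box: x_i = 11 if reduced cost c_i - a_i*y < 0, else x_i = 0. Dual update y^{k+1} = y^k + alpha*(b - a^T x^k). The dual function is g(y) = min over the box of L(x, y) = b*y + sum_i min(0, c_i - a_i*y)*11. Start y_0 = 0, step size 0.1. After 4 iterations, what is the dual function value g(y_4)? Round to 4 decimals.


Dual ascent for LP: min 4*x1 + 10*x2, 1*x1 + 5*x2 = 9, 0 <= x_i <= 11
Step 1: y^k = 0.0, reduced costs: (4.0, 10.0)
  x^k = (0.0, 0.0), subgradient = b - a^T x = 9.0
  y^{k+1} = 0.0 + 0.1*9.0 = 0.9
Step 2: y^k = 0.9, reduced costs: (3.1, 5.5)
  x^k = (0.0, 0.0), subgradient = b - a^T x = 9.0
  y^{k+1} = 0.9 + 0.1*9.0 = 1.8
Step 3: y^k = 1.8, reduced costs: (2.2, 1.0)
  x^k = (0.0, 0.0), subgradient = b - a^T x = 9.0
  y^{k+1} = 1.8 + 0.1*9.0 = 2.7
Step 4: y^k = 2.7, reduced costs: (1.3, -3.5)
  x^k = (0.0, 11.0), subgradient = b - a^T x = -46.0
  y^{k+1} = 2.7 + 0.1*-46.0 = -1.9
Dual objective at y_4 = -1.9: reduced costs (5.9, 19.5), box minimizer x = (0.0, 0.0)
g(y_4) = b*y + (c1 - a1*y)*x1 + (c2 - a2*y)*x2 = 9*(-1.9) + 5.9*0.0 + 19.5*0.0 = -17.1 + 0.0 + 0.0 = -17.1


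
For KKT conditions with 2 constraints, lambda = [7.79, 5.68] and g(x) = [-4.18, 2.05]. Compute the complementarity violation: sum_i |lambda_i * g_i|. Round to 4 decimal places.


KKT complementary slackness check:
lambda_1 * g_1 = 7.79 * -4.18 = -32.5622
lambda_2 * g_2 = 5.68 * 2.05 = 11.644
Total violation = 32.5622 + 11.644 = 44.2062


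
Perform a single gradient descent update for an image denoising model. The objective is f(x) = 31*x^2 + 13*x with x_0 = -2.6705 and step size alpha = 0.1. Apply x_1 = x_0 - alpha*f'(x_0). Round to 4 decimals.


We compute the gradient at x_0 and apply the update.
f'(x) = 62*x + 13
f'(-2.6705) = 62*-2.6705 + 13 = -152.571
x_1 = -2.6705 - 0.1*-152.571 = 12.5866


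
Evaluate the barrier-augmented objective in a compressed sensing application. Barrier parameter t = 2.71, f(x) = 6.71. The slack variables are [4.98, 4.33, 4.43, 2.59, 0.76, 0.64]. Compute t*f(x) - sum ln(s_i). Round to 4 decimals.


Step 1: Compute log-barrier.
ln values: [1.6054, 1.4656, 1.4884, 0.9517, -0.2744, -0.4463]
phi = -(1.6054 + 1.4656 + 1.4884 + 0.9517 - 0.2744 - 0.4463) = -4.7903
Step 2: Compute augmented objective.
t*f(x) = 2.71*6.71 = 18.1841
Total = 18.1841 - 4.7903 = 13.3938


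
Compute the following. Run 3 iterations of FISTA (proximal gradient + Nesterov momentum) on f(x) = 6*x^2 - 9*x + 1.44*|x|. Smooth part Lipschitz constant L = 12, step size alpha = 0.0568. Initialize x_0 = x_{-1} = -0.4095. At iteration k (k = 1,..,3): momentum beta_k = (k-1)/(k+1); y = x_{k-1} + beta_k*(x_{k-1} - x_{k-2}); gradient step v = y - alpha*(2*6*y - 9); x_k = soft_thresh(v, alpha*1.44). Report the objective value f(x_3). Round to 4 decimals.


FISTA on f(x) = 6*x^2 - 9*x + 1.44*|x|
L = 12, alpha = 0.0568
Iteration 1: beta = 0.0, y = -0.4095 + 0.0*(-0.4095 + 0.4095) = -0.4095
  grad(y) = -13.914, v = y - alpha*grad = 0.3808
  prox(v) = soft_thresh(0.3808, 0.0818) = 0.299
Iteration 2: beta = 0.3333, y = 0.299 + 0.3333*(0.299 + 0.4095) = 0.5352
  grad(y) = -2.5776, v = y - alpha*grad = 0.6816
  prox(v) = soft_thresh(0.6816, 0.0818) = 0.5998
Iteration 3: beta = 0.5, y = 0.5998 + 0.5*(0.5998 - 0.299) = 0.7502
  grad(y) = 0.0025, v = y - alpha*grad = 0.7501
  prox(v) = soft_thresh(0.7501, 0.0818) = 0.6683
f(x_3) = 6*0.6683^2 - 9*0.6683 + 1.44*|0.6683| = -2.3726


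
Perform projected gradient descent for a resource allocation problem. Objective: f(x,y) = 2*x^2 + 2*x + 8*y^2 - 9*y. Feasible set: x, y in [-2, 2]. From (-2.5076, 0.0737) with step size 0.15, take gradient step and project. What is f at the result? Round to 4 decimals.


Step 1: Compute gradient at (-2.5076, 0.0737).
grad_x = 2*2*-2.5076 + 2 = -8.0304
grad_y = 2*8*0.0737 - 9 = -7.8208
Step 2: Gradient step.
x_raw = -2.5076 - 0.15*-8.0304 = -1.303
y_raw = 0.0737 - 0.15*-7.8208 = 1.2468
Step 3: Project onto [-2, 2].
x_proj = clip(-1.303) = -1.303
y_proj = clip(1.2468) = 1.2468
Step 4: Evaluate f.
f(-1.303, 1.2468) = 2.0048


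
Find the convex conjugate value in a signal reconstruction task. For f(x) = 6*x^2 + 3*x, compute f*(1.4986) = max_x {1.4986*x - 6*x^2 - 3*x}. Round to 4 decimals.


f*(y) = sup_x {y*x - a*x^2 - b*x} = sup_x {(y-b)*x - a*x^2}
FOC: (y - b) - 2a*x = 0 => x* = (y - b)/(2a)
x* = (1.4986 - 3)/(2*6) = -0.1251
f*(1.4986) = (y-b)^2/(4a) = (1.4986 - 3)^2/(4*6)
= 2.2542/24 = 0.0939


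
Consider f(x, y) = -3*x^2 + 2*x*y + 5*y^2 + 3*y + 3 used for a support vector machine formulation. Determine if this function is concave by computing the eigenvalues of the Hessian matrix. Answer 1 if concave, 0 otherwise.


The Hessian of f(x,y) = -3*x^2 + 2*x*y + 5*y^2 + 3*y + 3 is:
H = [[-6, 2], [2, 10]]
Trace = -6 + 10 = 4
Determinant = -6*10 - (2)^2 = -64
Discriminant = (4)^2 - 4*-64 = 272.0
Eigenvalues: lambda_1 = -6.2462, lambda_2 = 10.2462
The function is not concave.

0


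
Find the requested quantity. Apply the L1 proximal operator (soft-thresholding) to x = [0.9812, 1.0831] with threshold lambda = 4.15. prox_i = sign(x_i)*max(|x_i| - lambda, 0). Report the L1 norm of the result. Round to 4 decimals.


Soft-thresholding with lambda = 4.15:
prox(0.9812) = sign(0.9812)*max(|0.9812| - 4.15, 0) = 0.0
prox(1.0831) = sign(1.0831)*max(|1.0831| - 4.15, 0) = 0.0
prox(x) = [0.0, 0.0]
||prox(x)||_1 = 0.0 + 0.0 = 0.0


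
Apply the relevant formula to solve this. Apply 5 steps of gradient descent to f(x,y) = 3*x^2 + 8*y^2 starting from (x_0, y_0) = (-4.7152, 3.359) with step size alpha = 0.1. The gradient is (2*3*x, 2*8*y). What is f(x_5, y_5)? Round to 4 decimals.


Gradient descent on f(x,y) = 3*x^2 + 8*y^2.
Starting point: (-4.7152, 3.359), alpha = 0.1
Step 1: grad_x = 2*3*-4.7152 = -28.2912, grad_y = 2*8*3.359 = 53.744
  x_1 = -4.7152 - 0.1*-28.2912 = -1.8861
  y_1 = 3.359 - 0.1*53.744 = -2.0154
Step 2: grad_x = 2*3*-1.8861 = -11.3165, grad_y = 2*8*-2.0154 = -32.2464
  x_2 = -1.8861 - 0.1*-11.3165 = -0.7544
  y_2 = -2.0154 - 0.1*-32.2464 = 1.2092
Step 3: grad_x = 2*3*-0.7544 = -4.5266, grad_y = 2*8*1.2092 = 19.3478
  x_3 = -0.7544 - 0.1*-4.5266 = -0.3018
  y_3 = 1.2092 - 0.1*19.3478 = -0.7255
Step 4: grad_x = 2*3*-0.3018 = -1.8106, grad_y = 2*8*-0.7255 = -11.6087
  x_4 = -0.3018 - 0.1*-1.8106 = -0.1207
  y_4 = -0.7255 - 0.1*-11.6087 = 0.4353
Step 5: grad_x = 2*3*-0.1207 = -0.7243, grad_y = 2*8*0.4353 = 6.9652
  x_5 = -0.1207 - 0.1*-0.7243 = -0.0483
  y_5 = 0.4353 - 0.1*6.9652 = -0.2612
f(-0.0483, -0.2612) = 3*(-0.0483)^2 + 8*(-0.2612)^2 = 0.5528


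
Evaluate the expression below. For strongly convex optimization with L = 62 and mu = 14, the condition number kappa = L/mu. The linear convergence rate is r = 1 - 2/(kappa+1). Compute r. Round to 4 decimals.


Step 1: Compute the condition number.
kappa = L/mu = 62/14 = 4.4286
Step 2: Compute the convergence rate.
r = 1 - 2/(kappa + 1) = 1 - 2*mu/(L + mu) = (L - mu)/(L + mu) = 48/76 = 0.6316


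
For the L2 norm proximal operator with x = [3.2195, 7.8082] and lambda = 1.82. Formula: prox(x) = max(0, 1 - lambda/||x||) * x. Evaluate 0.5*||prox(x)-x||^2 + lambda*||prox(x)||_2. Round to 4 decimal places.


Step 1: Compute ||x||.
||x|| = 8.4459
Step 2: Compute scaling factor.
scale = max(0, 1 - 1.82/8.4459) = 0.7845
Step 3: prox(x) = [2.5257, 6.1256]
||prox(x)|| = 6.6259
Step 4: Proximal objective.
0.5*||prox-x||^2 = 1.6562
lambda*||prox|| = 12.0591
Total = 13.7153


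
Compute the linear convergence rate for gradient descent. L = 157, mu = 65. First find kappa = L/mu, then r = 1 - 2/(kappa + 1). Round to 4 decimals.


Step 1: Compute the condition number.
kappa = L/mu = 157/65 = 2.4154
Step 2: Compute the convergence rate.
r = 1 - 2/(kappa + 1) = 1 - 2*mu/(L + mu) = (L - mu)/(L + mu) = 92/222 = 0.4144


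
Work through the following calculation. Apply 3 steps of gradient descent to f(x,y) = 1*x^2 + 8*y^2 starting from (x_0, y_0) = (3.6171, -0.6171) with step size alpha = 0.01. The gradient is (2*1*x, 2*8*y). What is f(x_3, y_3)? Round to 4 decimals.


Gradient descent on f(x,y) = 1*x^2 + 8*y^2.
Starting point: (3.6171, -0.6171), alpha = 0.01
Step 1: grad_x = 2*1*3.6171 = 7.2342, grad_y = 2*8*-0.6171 = -9.8736
  x_1 = 3.6171 - 0.01*7.2342 = 3.5448
  y_1 = -0.6171 - 0.01*-9.8736 = -0.5184
Step 2: grad_x = 2*1*3.5448 = 7.0895, grad_y = 2*8*-0.5184 = -8.2938
  x_2 = 3.5448 - 0.01*7.0895 = 3.4739
  y_2 = -0.5184 - 0.01*-8.2938 = -0.4354
Step 3: grad_x = 2*1*3.4739 = 6.9477, grad_y = 2*8*-0.4354 = -6.9668
  x_3 = 3.4739 - 0.01*6.9477 = 3.4044
  y_3 = -0.4354 - 0.01*-6.9668 = -0.3658
f(3.4044, -0.3658) = 1*3.4044^2 + 8*(-0.3658)^2 = 12.6601


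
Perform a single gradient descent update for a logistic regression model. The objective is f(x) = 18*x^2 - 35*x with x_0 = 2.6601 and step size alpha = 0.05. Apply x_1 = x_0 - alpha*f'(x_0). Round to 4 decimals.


We compute the gradient at x_0 and apply the update.
f'(x) = 36*x - 35
f'(2.6601) = 36*2.6601 - 35 = 60.7636
x_1 = 2.6601 - 0.05*60.7636 = -0.3781


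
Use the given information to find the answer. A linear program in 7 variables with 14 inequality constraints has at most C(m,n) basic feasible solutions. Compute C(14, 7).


Each vertex corresponds to some choice of n active constraints out of m, so the number of vertices is at most C(m, n) = m! / (n!(m-n)!).
m = 14, n = 7
Numerator: 14 * 13 * 12 * 11 * 10 * 9 * 8
Denominator: 7! = 5040
C(14, 7) = 3432


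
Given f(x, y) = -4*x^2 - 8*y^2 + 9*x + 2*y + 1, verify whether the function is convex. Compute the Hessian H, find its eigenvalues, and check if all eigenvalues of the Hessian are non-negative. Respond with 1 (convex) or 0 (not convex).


The Hessian of f(x,y) = -4*x^2 - 8*y^2 + 9*x + 2*y + 1 is:
H = [[-8, 0], [0, -16]]
Trace = -8 - 16 = -24
Determinant = -8*-16 - (0)^2 = 128
Discriminant = (-24)^2 - 4*128 = 64.0
Eigenvalues: lambda_1 = -16.0, lambda_2 = -8.0
The function is not convex.

0


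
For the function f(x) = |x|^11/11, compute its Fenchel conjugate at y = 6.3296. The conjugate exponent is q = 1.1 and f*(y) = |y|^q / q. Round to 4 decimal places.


The conjugate exponent q satisfies 1/p + 1/q = 1.
p = 11, so q = 11/(11 - 1) = 1.1
|y|^q = 6.3296^1.1 = 7.6123
f*(6.3296) = 7.6123 / 1.1 = 6.9202


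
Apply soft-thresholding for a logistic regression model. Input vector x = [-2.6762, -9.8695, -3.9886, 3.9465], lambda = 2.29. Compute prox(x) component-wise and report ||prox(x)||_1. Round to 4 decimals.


Soft-thresholding with lambda = 2.29:
prox(-2.6762) = sign(-2.6762)*max(|-2.6762| - 2.29, 0) = -0.3862
prox(-9.8695) = sign(-9.8695)*max(|-9.8695| - 2.29, 0) = -7.5795
prox(-3.9886) = sign(-3.9886)*max(|-3.9886| - 2.29, 0) = -1.6986
prox(3.9465) = sign(3.9465)*max(|3.9465| - 2.29, 0) = 1.6565
prox(x) = [-0.3862, -7.5795, -1.6986, 1.6565]
||prox(x)||_1 = 0.3862 + 7.5795 + 1.6986 + 1.6565 = 11.3208


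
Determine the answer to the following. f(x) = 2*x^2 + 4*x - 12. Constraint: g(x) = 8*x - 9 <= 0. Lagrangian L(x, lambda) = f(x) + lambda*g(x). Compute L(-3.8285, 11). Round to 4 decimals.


Step 1: Evaluate f(x).
f(-3.8285) = 2*(-3.8285)^2 + 4*(-3.8285) - 12 = 2.0008
Step 2: Evaluate g(x).
g(-3.8285) = 8*-3.8285 - 9 = -39.628
Step 3: Compute Lagrangian.
L = 2.0008 + 11*-39.628 = -433.9072


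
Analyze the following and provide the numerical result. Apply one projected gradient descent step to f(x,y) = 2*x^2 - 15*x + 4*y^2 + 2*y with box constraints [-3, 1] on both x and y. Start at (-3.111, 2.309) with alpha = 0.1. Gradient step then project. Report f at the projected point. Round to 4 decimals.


Step 1: Compute gradient at (-3.111, 2.309).
grad_x = 2*2*-3.111 - 15 = -27.444
grad_y = 2*4*2.309 + 2 = 20.472
Step 2: Gradient step.
x_raw = -3.111 - 0.1*-27.444 = -0.3666
y_raw = 2.309 - 0.1*20.472 = 0.2618
Step 3: Project onto [-3, 1].
x_proj = clip(-0.3666) = -0.3666
y_proj = clip(0.2618) = 0.2618
Step 4: Evaluate f.
f(-0.3666, 0.2618) = 6.5655


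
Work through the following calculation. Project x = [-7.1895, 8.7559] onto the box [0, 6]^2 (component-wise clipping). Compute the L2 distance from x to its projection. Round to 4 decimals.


Project each component onto [0, 6].
clip(-7.1895) = 0.0, clip(8.7559) = 6.0
Projection = [0.0, 6.0]
Squared diffs: [51.6889, 7.595]
Distance = sqrt(59.2839) = 7.6996


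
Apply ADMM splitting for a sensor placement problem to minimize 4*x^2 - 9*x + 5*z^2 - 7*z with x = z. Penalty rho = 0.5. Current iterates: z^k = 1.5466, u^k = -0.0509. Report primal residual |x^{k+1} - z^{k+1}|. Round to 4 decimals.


ADMM iteration with rho = 0.5, z^k = 1.5466, u^k = -0.0509
Step 1: x-update.
Minimize 4*x^2 - 9*x + (0.5/2)*(x - 1.5466 - 0.0509)^2
FOC: (2*4 + 0.5)*x = 9 + 0.5*(1.5466 + 0.0509)
x^{k+1} = 1.1528
Step 2: z-update.
Minimize 5*z^2 - 7*z + (0.5/2)*(1.1528 - z - 0.0509)^2
FOC: (2*5 + 0.5)*z = 7 + 0.5*(1.1528 - 0.0509)
z^{k+1} = 0.7191
Step 3: u-update.
u^{k+1} = -0.0509 + 1.1528 - 0.7191 = 0.3828
Step 4: Primal residual = |1.1528 - 0.7191| = 0.4337


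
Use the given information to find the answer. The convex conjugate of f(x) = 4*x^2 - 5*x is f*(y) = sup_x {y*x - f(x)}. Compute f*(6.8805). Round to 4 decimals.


f*(y) = sup_x {y*x - a*x^2 - b*x} = sup_x {(y-b)*x - a*x^2}
FOC: (y - b) - 2a*x = 0 => x* = (y - b)/(2a)
x* = (6.8805 + 5)/(2*4) = 1.4851
f*(6.8805) = (y-b)^2/(4a) = (6.8805 + 5)^2/(4*4)
= 141.1463/16 = 8.8216


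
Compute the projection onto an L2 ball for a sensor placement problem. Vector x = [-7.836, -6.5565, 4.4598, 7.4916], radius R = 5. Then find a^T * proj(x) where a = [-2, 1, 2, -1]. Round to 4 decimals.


Step 1: Compute ||x|| (intermediates to 6 decimals).
||x|| = sqrt((-7.836)^2 + (-6.5565)^2 + 4.4598^2 + 7.4916^2) = 13.431473
Step 2: Project.
Since ||x|| > R, scale = R/||x|| = 5/13.431473 = 0.37226, proj(x) = scale * x
proj(x) = [-2.917029, -2.440723, 1.660205, 2.788823]
Step 3: Dot product.
a^T * proj(x) = -2*(-2.917029) + 1*(-2.440723) + 2*1.660205 - 1*2.788823 = 3.9249


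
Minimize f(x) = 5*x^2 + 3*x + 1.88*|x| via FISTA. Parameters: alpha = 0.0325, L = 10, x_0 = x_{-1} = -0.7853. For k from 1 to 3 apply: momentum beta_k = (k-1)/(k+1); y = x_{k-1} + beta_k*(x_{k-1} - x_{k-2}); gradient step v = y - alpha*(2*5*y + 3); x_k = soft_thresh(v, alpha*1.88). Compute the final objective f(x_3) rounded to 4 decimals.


FISTA on f(x) = 5*x^2 + 3*x + 1.88*|x|
L = 10, alpha = 0.0325
Iteration 1: beta = 0.0, y = -0.7853 + 0.0*(-0.7853 + 0.7853) = -0.7853
  grad(y) = -4.853, v = y - alpha*grad = -0.6276
  prox(v) = soft_thresh(-0.6276, 0.0611) = -0.5665
Iteration 2: beta = 0.3333, y = -0.5665 + 0.3333*(-0.5665 + 0.7853) = -0.4935
  grad(y) = -1.9354, v = y - alpha*grad = -0.4306
  prox(v) = soft_thresh(-0.4306, 0.0611) = -0.3695
Iteration 3: beta = 0.5, y = -0.3695 + 0.5*(-0.3695 + 0.5665) = -0.2711
  grad(y) = 0.2893, v = y - alpha*grad = -0.2805
  prox(v) = soft_thresh(-0.2805, 0.0611) = -0.2194
f(x_3) = 5*(-0.2194)^2 + 3*(-0.2194) + 1.88*|-0.2194| = -0.0051


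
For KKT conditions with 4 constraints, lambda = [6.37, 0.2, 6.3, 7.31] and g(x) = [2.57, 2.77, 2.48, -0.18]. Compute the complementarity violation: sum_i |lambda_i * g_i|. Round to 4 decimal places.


KKT complementary slackness check:
lambda_1 * g_1 = 6.37 * 2.57 = 16.3709
lambda_2 * g_2 = 0.2 * 2.77 = 0.554
lambda_3 * g_3 = 6.3 * 2.48 = 15.624
lambda_4 * g_4 = 7.31 * -0.18 = -1.3158
Total violation = 16.3709 + 0.554 + 15.624 + 1.3158 = 33.8647


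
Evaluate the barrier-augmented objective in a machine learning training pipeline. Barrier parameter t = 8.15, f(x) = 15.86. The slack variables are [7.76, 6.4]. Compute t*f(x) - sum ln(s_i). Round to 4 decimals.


Step 1: Compute log-barrier.
ln values: [2.049, 1.8563]
phi = -(2.049 + 1.8563) = -3.9053
Step 2: Compute augmented objective.
t*f(x) = 8.15*15.86 = 129.259
Total = 129.259 - 3.9053 = 125.3537


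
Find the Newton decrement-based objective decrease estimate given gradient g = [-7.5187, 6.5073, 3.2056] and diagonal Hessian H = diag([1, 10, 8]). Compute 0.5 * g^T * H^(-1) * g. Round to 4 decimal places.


Step 1: H is diagonal, so H^(-1) * g = [-7.5187, 0.6507, 0.4007].
Step 2: g^T H^(-1) g = sum_i g_i^2 / H_ii
  = (-7.5187)^2/1 + (6.5073)^2/10 + (3.2056)^2/8
  = 56.5308 + 4.2345 + 1.2845 = 62.0498
Step 3: Objective decrease = 0.5 * g^T H^(-1) g = 31.0249


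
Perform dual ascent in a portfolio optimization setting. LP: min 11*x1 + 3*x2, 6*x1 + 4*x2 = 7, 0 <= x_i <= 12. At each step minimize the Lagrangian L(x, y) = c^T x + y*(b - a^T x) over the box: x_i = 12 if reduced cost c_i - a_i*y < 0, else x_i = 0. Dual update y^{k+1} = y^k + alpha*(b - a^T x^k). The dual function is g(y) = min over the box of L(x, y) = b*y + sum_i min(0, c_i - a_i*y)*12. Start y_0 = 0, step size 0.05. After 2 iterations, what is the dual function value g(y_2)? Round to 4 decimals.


Dual ascent for LP: min 11*x1 + 3*x2, 6*x1 + 4*x2 = 7, 0 <= x_i <= 12
Step 1: y^k = 0.0, reduced costs: (11.0, 3.0)
  x^k = (0.0, 0.0), subgradient = b - a^T x = 7.0
  y^{k+1} = 0.0 + 0.05*7.0 = 0.35
Step 2: y^k = 0.35, reduced costs: (8.9, 1.6)
  x^k = (0.0, 0.0), subgradient = b - a^T x = 7.0
  y^{k+1} = 0.35 + 0.05*7.0 = 0.7
Dual objective at y_2 = 0.7: reduced costs (6.8, 0.2), box minimizer x = (0.0, 0.0)
g(y_2) = b*y + (c1 - a1*y)*x1 + (c2 - a2*y)*x2 = 7*0.7 + 6.8*0.0 + 0.2*0.0 = 4.9 + 0.0 + 0.0 = 4.9


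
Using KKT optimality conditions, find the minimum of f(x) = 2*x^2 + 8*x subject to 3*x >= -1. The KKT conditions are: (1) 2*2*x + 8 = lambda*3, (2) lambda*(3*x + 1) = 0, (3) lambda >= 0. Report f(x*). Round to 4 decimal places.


Step 1: Try lambda = 0 (constraint inactive).
x_unc = -8/(2*2) = -2.0
Check: 3*-2.0 = -6.0 < -1 -- violated!
Step 2: Constraint must be active: 3*x = -1
x* = -1/3 = -0.3333 (rounded; the exact value -1/3 is used below)
lambda = (2*2*(-1/3) + 8)/3 = 2.2222
Step 3: Compute optimal value.
f(x*) = 2*(-1/3)^2 + 8*(-1/3) = -2.4444


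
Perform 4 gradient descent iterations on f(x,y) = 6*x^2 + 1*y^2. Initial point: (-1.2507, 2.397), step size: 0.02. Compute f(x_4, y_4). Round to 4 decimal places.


Gradient descent on f(x,y) = 6*x^2 + 1*y^2.
Starting point: (-1.2507, 2.397), alpha = 0.02
Step 1: grad_x = 2*6*-1.2507 = -15.0084, grad_y = 2*1*2.397 = 4.794
  x_1 = -1.2507 - 0.02*-15.0084 = -0.9505
  y_1 = 2.397 - 0.02*4.794 = 2.3011
Step 2: grad_x = 2*6*-0.9505 = -11.4064, grad_y = 2*1*2.3011 = 4.6022
  x_2 = -0.9505 - 0.02*-11.4064 = -0.7224
  y_2 = 2.3011 - 0.02*4.6022 = 2.2091
Step 3: grad_x = 2*6*-0.7224 = -8.6689, grad_y = 2*1*2.2091 = 4.4182
  x_3 = -0.7224 - 0.02*-8.6689 = -0.549
  y_3 = 2.2091 - 0.02*4.4182 = 2.1207
Step 4: grad_x = 2*6*-0.549 = -6.5883, grad_y = 2*1*2.1207 = 4.2414
  x_4 = -0.549 - 0.02*-6.5883 = -0.4173
  y_4 = 2.1207 - 0.02*4.2414 = 2.0359
f(-0.4173, 2.0359) = 6*(-0.4173)^2 + 1*2.0359^2 = 5.1895


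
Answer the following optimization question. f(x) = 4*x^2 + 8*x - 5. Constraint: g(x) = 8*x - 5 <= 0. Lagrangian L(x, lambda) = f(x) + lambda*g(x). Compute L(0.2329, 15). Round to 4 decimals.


Step 1: Evaluate f(x).
f(0.2329) = 4*0.2329^2 + 8*0.2329 - 5 = -2.9198
Step 2: Evaluate g(x).
g(0.2329) = 8*0.2329 - 5 = -3.1368
Step 3: Compute Lagrangian.
L = -2.9198 + 15*-3.1368 = -49.9718


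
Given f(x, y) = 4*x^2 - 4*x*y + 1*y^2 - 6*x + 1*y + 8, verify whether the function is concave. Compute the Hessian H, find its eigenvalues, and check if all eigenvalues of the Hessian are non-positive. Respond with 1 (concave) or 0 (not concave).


The Hessian of f(x,y) = 4*x^2 - 4*x*y + 1*y^2 - 6*x + 1*y + 8 is:
H = [[8, -4], [-4, 2]]
Trace = 8 + 2 = 10
Determinant = 8*2 - (-4)^2 = 0
Discriminant = (10)^2 - 4*0 = 100.0
Eigenvalues: lambda_1 = 0.0, lambda_2 = 10.0
The function is not concave.

0


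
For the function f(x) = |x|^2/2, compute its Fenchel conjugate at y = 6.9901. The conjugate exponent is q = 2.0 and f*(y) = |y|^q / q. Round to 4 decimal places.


The conjugate exponent q satisfies 1/p + 1/q = 1.
p = 2, so q = 2/(2 - 1) = 2.0
|y|^q = 6.9901^2.0 = 48.8615
f*(6.9901) = 48.8615 / 2.0 = 24.4307


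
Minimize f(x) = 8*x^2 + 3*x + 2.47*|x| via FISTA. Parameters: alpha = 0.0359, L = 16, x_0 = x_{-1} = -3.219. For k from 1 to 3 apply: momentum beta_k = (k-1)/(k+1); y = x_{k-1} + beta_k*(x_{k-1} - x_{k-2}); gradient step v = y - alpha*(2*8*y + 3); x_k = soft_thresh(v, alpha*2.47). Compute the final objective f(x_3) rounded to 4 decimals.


FISTA on f(x) = 8*x^2 + 3*x + 2.47*|x|
L = 16, alpha = 0.0359
Iteration 1: beta = 0.0, y = -3.219 + 0.0*(-3.219 + 3.219) = -3.219
  grad(y) = -48.504, v = y - alpha*grad = -1.4777
  prox(v) = soft_thresh(-1.4777, 0.0887) = -1.389
Iteration 2: beta = 0.3333, y = -1.389 + 0.3333*(-1.389 + 3.219) = -0.779
  grad(y) = -9.4647, v = y - alpha*grad = -0.4393
  prox(v) = soft_thresh(-0.4393, 0.0887) = -0.3506
Iteration 3: beta = 0.5, y = -0.3506 + 0.5*(-0.3506 + 1.389) = 0.1686
  grad(y) = 5.6981, v = y - alpha*grad = -0.0359
  prox(v) = soft_thresh(-0.0359, 0.0887) = 0.0
f(x_3) = 8*0.0^2 + 3*0.0 + 2.47*|0.0| = 0.0


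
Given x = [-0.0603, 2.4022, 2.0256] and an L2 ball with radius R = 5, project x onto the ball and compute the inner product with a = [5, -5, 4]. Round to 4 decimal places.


Step 1: Compute ||x|| (intermediates to 6 decimals).
||x|| = sqrt((-0.0603)^2 + 2.4022^2 + 2.0256^2) = 3.14281
Step 2: Project.
Since ||x|| <= R, proj = x (no scaling needed).
proj(x) = [-0.0603, 2.4022, 2.0256]
Step 3: Dot product.
a^T * proj(x) = 5*(-0.0603) - 5*2.4022 + 4*2.0256 = -4.2101


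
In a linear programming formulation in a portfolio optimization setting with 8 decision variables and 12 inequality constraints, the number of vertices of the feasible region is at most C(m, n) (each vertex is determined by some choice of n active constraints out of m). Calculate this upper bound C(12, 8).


Each vertex corresponds to some choice of n active constraints out of m, so the number of vertices is at most C(m, n) = m! / (n!(m-n)!).
m = 12, n = 8
Numerator: 12 * 11 * 10 * 9 * 8 * 7 * 6 * 5
Denominator: 8! = 40320
C(12, 8) = 495


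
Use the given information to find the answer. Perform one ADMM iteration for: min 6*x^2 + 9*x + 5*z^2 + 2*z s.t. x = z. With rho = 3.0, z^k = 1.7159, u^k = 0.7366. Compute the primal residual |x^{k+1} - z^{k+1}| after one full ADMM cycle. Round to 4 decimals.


ADMM iteration with rho = 3.0, z^k = 1.7159, u^k = 0.7366
Step 1: x-update.
Minimize 6*x^2 + 9*x + (3.0/2)*(x - 1.7159 + 0.7366)^2
FOC: (2*6 + 3.0)*x = -9 + 3.0*(1.7159 - 0.7366)
x^{k+1} = -0.4041
Step 2: z-update.
Minimize 5*z^2 + 2*z + (3.0/2)*(-0.4041 - z + 0.7366)^2
FOC: (2*5 + 3.0)*z = -2 + 3.0*(-0.4041 + 0.7366)
z^{k+1} = -0.0771
Step 3: u-update.
u^{k+1} = 0.7366 - 0.4041 + 0.0771 = 0.4096
Step 4: Primal residual = |-0.4041 + 0.0771| = 0.327


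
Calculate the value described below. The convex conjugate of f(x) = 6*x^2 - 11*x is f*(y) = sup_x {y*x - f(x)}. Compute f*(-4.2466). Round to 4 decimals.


f*(y) = sup_x {y*x - a*x^2 - b*x} = sup_x {(y-b)*x - a*x^2}
FOC: (y - b) - 2a*x = 0 => x* = (y - b)/(2a)
x* = (-4.2466 + 11)/(2*6) = 0.5628
f*(-4.2466) = (y-b)^2/(4a) = (-4.2466 + 11)^2/(4*6)
= 45.6084/24 = 1.9004


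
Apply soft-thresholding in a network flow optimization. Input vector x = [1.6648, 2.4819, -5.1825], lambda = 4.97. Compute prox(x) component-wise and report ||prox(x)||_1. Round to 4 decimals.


Soft-thresholding with lambda = 4.97:
prox(1.6648) = sign(1.6648)*max(|1.6648| - 4.97, 0) = 0.0
prox(2.4819) = sign(2.4819)*max(|2.4819| - 4.97, 0) = 0.0
prox(-5.1825) = sign(-5.1825)*max(|-5.1825| - 4.97, 0) = -0.2125
prox(x) = [0.0, 0.0, -0.2125]
||prox(x)||_1 = 0.0 + 0.0 + 0.2125 = 0.2125


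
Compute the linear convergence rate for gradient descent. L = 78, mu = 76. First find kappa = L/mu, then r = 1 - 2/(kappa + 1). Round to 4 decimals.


Step 1: Compute the condition number.
kappa = L/mu = 78/76 = 1.0263
Step 2: Compute the convergence rate.
r = 1 - 2/(kappa + 1) = 1 - 2*mu/(L + mu) = (L - mu)/(L + mu) = 2/154 = 0.013
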